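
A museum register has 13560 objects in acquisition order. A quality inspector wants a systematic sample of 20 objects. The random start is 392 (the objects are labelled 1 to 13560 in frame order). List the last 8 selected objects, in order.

k = N/n = 13560/20 = 678
13th selection = 392 + 12×678 = 8528
14th: 8528 + 678 = 9206
15th: 9206 + 678 = 9884
16th: 9884 + 678 = 10562
17th: 10562 + 678 = 11240
18th: 11240 + 678 = 11918
19th: 11918 + 678 = 12596
20th: 12596 + 678 = 13274

8528, 9206, 9884, 10562, 11240, 11918, 12596, 13274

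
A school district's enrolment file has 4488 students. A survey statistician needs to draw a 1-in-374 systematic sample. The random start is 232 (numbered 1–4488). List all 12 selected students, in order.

232, 606, 980, 1354, 1728, 2102, 2476, 2850, 3224, 3598, 3972, 4346

student 1: 232
student 2: 232 + 374 = 606
student 3: 606 + 374 = 980
student 4: 980 + 374 = 1354
student 5: 1354 + 374 = 1728
student 6: 1728 + 374 = 2102
student 7: 2102 + 374 = 2476
student 8: 2476 + 374 = 2850
student 9: 2850 + 374 = 3224
student 10: 3224 + 374 = 3598
student 11: 3598 + 374 = 3972
student 12: 3972 + 374 = 4346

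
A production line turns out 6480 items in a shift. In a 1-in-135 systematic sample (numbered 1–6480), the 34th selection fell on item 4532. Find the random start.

77

k = 135
r = 4532 − (34−1)×135 = 4532 − 4455 = 77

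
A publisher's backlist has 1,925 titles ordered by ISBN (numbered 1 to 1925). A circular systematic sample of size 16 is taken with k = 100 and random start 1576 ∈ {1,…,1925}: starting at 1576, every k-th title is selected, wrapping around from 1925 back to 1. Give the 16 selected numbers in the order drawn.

Selection 1: 1576
Selection 2: 1576 + 100 = 1676
Selection 3: 1676 + 100 = 1776
Selection 4: 1776 + 100 = 1876
Selection 5: 1876 + 100 = 1976 → 1976 − 1925 = 51
Selection 6: 51 + 100 = 151
Selection 7: 151 + 100 = 251
Selection 8: 251 + 100 = 351
Selection 9: 351 + 100 = 451
Selection 10: 451 + 100 = 551
Selection 11: 551 + 100 = 651
Selection 12: 651 + 100 = 751
Selection 13: 751 + 100 = 851
Selection 14: 851 + 100 = 951
Selection 15: 951 + 100 = 1051
Selection 16: 1051 + 100 = 1151

1576, 1676, 1776, 1876, 51, 151, 251, 351, 451, 551, 651, 751, 851, 951, 1051, 1151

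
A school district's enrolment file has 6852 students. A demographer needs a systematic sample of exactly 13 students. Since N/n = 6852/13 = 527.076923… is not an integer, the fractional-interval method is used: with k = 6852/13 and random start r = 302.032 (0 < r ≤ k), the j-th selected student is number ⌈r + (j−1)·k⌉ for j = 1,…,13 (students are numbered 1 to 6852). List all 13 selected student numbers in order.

303, 830, 1357, 1884, 2411, 2938, 3465, 3992, 4519, 5046, 5573, 6100, 6627

j=1: r + 0k = 302.032 → ⌈·⌉ = 303
j=2: r + 1k = 829.108923… → ⌈·⌉ = 830
j=3: r + 2k = 1356.185846… → ⌈·⌉ = 1357
j=4: r + 3k = 1883.262769… → ⌈·⌉ = 1884
j=5: r + 4k = 2410.339692… → ⌈·⌉ = 2411
j=6: r + 5k = 2937.416615… → ⌈·⌉ = 2938
j=7: r + 6k = 3464.493538… → ⌈·⌉ = 3465
j=8: r + 7k = 3991.570461… → ⌈·⌉ = 3992
j=9: r + 8k = 4518.647384… → ⌈·⌉ = 4519
j=10: r + 9k = 5045.724307… → ⌈·⌉ = 5046
j=11: r + 10k = 5572.801230… → ⌈·⌉ = 5573
j=12: r + 11k = 6099.878153… → ⌈·⌉ = 6100
j=13: r + 12k = 6626.955076… → ⌈·⌉ = 6627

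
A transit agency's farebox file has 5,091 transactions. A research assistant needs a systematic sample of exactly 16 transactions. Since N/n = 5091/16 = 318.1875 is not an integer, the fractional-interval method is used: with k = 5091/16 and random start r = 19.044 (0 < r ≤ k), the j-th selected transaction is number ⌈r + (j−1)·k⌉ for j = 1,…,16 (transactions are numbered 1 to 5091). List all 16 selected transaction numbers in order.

j=1: r + 0k = 19.044 → ⌈·⌉ = 20
j=2: r + 1k = 337.2315 → ⌈·⌉ = 338
j=3: r + 2k = 655.419 → ⌈·⌉ = 656
j=4: r + 3k = 973.6065 → ⌈·⌉ = 974
j=5: r + 4k = 1291.794 → ⌈·⌉ = 1292
j=6: r + 5k = 1609.9815 → ⌈·⌉ = 1610
j=7: r + 6k = 1928.169 → ⌈·⌉ = 1929
j=8: r + 7k = 2246.3565 → ⌈·⌉ = 2247
j=9: r + 8k = 2564.544 → ⌈·⌉ = 2565
j=10: r + 9k = 2882.7315 → ⌈·⌉ = 2883
j=11: r + 10k = 3200.919 → ⌈·⌉ = 3201
j=12: r + 11k = 3519.1065 → ⌈·⌉ = 3520
j=13: r + 12k = 3837.294 → ⌈·⌉ = 3838
j=14: r + 13k = 4155.4815 → ⌈·⌉ = 4156
j=15: r + 14k = 4473.669 → ⌈·⌉ = 4474
j=16: r + 15k = 4791.8565 → ⌈·⌉ = 4792

20, 338, 656, 974, 1292, 1610, 1929, 2247, 2565, 2883, 3201, 3520, 3838, 4156, 4474, 4792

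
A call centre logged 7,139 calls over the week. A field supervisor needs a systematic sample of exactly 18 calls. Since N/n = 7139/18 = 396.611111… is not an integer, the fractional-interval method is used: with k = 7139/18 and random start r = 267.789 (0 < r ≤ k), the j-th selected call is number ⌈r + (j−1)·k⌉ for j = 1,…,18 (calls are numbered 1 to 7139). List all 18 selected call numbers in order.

268, 665, 1062, 1458, 1855, 2251, 2648, 3045, 3441, 3838, 4234, 4631, 5028, 5424, 5821, 6217, 6614, 7011

j=1: r + 0k = 267.789 → ⌈·⌉ = 268
j=2: r + 1k = 664.400111… → ⌈·⌉ = 665
j=3: r + 2k = 1061.011222… → ⌈·⌉ = 1062
j=4: r + 3k = 1457.622333… → ⌈·⌉ = 1458
j=5: r + 4k = 1854.233444… → ⌈·⌉ = 1855
j=6: r + 5k = 2250.844555… → ⌈·⌉ = 2251
j=7: r + 6k = 2647.455666… → ⌈·⌉ = 2648
j=8: r + 7k = 3044.066777… → ⌈·⌉ = 3045
j=9: r + 8k = 3440.677888… → ⌈·⌉ = 3441
j=10: r + 9k = 3837.289 → ⌈·⌉ = 3838
j=11: r + 10k = 4233.900111… → ⌈·⌉ = 4234
j=12: r + 11k = 4630.511222… → ⌈·⌉ = 4631
j=13: r + 12k = 5027.122333… → ⌈·⌉ = 5028
j=14: r + 13k = 5423.733444… → ⌈·⌉ = 5424
j=15: r + 14k = 5820.344555… → ⌈·⌉ = 5821
j=16: r + 15k = 6216.955666… → ⌈·⌉ = 6217
j=17: r + 16k = 6613.566777… → ⌈·⌉ = 6614
j=18: r + 17k = 7010.177888… → ⌈·⌉ = 7011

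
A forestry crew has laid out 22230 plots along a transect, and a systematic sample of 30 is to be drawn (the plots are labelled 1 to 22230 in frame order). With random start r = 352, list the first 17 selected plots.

352, 1093, 1834, 2575, 3316, 4057, 4798, 5539, 6280, 7021, 7762, 8503, 9244, 9985, 10726, 11467, 12208

k = N/n = 22230/30 = 741
plot 1: 352
plot 2: 352 + 741 = 1093
plot 3: 1093 + 741 = 1834
plot 4: 1834 + 741 = 2575
plot 5: 2575 + 741 = 3316
plot 6: 3316 + 741 = 4057
plot 7: 4057 + 741 = 4798
plot 8: 4798 + 741 = 5539
plot 9: 5539 + 741 = 6280
plot 10: 6280 + 741 = 7021
plot 11: 7021 + 741 = 7762
plot 12: 7762 + 741 = 8503
plot 13: 8503 + 741 = 9244
plot 14: 9244 + 741 = 9985
plot 15: 9985 + 741 = 10726
plot 16: 10726 + 741 = 11467
plot 17: 11467 + 741 = 12208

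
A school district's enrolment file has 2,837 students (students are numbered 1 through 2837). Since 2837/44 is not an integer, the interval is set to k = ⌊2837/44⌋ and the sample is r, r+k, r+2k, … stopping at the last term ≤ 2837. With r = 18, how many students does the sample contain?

k = ⌊2837/44⌋ = 64
Achieved size = ⌊(2837 − 18)/64⌋ + 1 = ⌊2819/64⌋ + 1 = 44 + 1 = 45
(last selection: 18 + 44×64 = 2834 ≤ 2837; next would be 2898 > 2837)

45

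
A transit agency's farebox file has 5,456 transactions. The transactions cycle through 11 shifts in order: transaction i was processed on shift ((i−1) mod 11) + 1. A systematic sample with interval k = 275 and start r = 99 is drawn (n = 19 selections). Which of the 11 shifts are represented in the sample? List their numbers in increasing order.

Consecutive selections differ by k = 275, so their shift numbers differ by 275 mod 11 = 0.
gcd(275, 11) = 11, so the sample visits 11/11 = 1 distinct residues mod 11.
Start 99 is shift 11; the shifts hit are 11.

11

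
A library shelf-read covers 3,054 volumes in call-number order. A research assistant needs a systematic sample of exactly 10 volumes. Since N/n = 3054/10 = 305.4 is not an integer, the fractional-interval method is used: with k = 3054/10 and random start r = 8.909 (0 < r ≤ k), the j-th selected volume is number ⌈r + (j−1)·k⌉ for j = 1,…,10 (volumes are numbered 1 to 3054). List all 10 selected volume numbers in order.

j=1: r + 0k = 8.909 → ⌈·⌉ = 9
j=2: r + 1k = 314.309 → ⌈·⌉ = 315
j=3: r + 2k = 619.709 → ⌈·⌉ = 620
j=4: r + 3k = 925.109 → ⌈·⌉ = 926
j=5: r + 4k = 1230.509 → ⌈·⌉ = 1231
j=6: r + 5k = 1535.909 → ⌈·⌉ = 1536
j=7: r + 6k = 1841.309 → ⌈·⌉ = 1842
j=8: r + 7k = 2146.709 → ⌈·⌉ = 2147
j=9: r + 8k = 2452.109 → ⌈·⌉ = 2453
j=10: r + 9k = 2757.509 → ⌈·⌉ = 2758

9, 315, 620, 926, 1231, 1536, 1842, 2147, 2453, 2758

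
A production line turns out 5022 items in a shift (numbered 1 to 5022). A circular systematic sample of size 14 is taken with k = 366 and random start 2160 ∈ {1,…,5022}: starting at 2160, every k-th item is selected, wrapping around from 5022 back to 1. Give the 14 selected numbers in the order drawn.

2160, 2526, 2892, 3258, 3624, 3990, 4356, 4722, 66, 432, 798, 1164, 1530, 1896

Selection 1: 2160
Selection 2: 2160 + 366 = 2526
Selection 3: 2526 + 366 = 2892
Selection 4: 2892 + 366 = 3258
Selection 5: 3258 + 366 = 3624
Selection 6: 3624 + 366 = 3990
Selection 7: 3990 + 366 = 4356
Selection 8: 4356 + 366 = 4722
Selection 9: 4722 + 366 = 5088 → 5088 − 5022 = 66
Selection 10: 66 + 366 = 432
Selection 11: 432 + 366 = 798
Selection 12: 798 + 366 = 1164
Selection 13: 1164 + 366 = 1530
Selection 14: 1530 + 366 = 1896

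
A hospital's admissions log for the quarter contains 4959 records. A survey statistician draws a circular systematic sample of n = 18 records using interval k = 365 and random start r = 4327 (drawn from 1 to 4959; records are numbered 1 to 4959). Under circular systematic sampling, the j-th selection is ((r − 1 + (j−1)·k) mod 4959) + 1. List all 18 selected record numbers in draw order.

Selection 1: 4327
Selection 2: 4327 + 365 = 4692
Selection 3: 4692 + 365 = 5057 → 5057 − 4959 = 98
Selection 4: 98 + 365 = 463
Selection 5: 463 + 365 = 828
Selection 6: 828 + 365 = 1193
Selection 7: 1193 + 365 = 1558
Selection 8: 1558 + 365 = 1923
Selection 9: 1923 + 365 = 2288
Selection 10: 2288 + 365 = 2653
Selection 11: 2653 + 365 = 3018
Selection 12: 3018 + 365 = 3383
Selection 13: 3383 + 365 = 3748
Selection 14: 3748 + 365 = 4113
Selection 15: 4113 + 365 = 4478
Selection 16: 4478 + 365 = 4843
Selection 17: 4843 + 365 = 5208 → 5208 − 4959 = 249
Selection 18: 249 + 365 = 614

4327, 4692, 98, 463, 828, 1193, 1558, 1923, 2288, 2653, 3018, 3383, 3748, 4113, 4478, 4843, 249, 614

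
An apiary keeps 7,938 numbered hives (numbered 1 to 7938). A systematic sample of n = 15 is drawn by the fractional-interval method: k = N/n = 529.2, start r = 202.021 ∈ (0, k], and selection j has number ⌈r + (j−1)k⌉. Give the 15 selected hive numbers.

j=1: r + 0k = 202.021 → ⌈·⌉ = 203
j=2: r + 1k = 731.221 → ⌈·⌉ = 732
j=3: r + 2k = 1260.421 → ⌈·⌉ = 1261
j=4: r + 3k = 1789.621 → ⌈·⌉ = 1790
j=5: r + 4k = 2318.821 → ⌈·⌉ = 2319
j=6: r + 5k = 2848.021 → ⌈·⌉ = 2849
j=7: r + 6k = 3377.221 → ⌈·⌉ = 3378
j=8: r + 7k = 3906.421 → ⌈·⌉ = 3907
j=9: r + 8k = 4435.621 → ⌈·⌉ = 4436
j=10: r + 9k = 4964.821 → ⌈·⌉ = 4965
j=11: r + 10k = 5494.021 → ⌈·⌉ = 5495
j=12: r + 11k = 6023.221 → ⌈·⌉ = 6024
j=13: r + 12k = 6552.421 → ⌈·⌉ = 6553
j=14: r + 13k = 7081.621 → ⌈·⌉ = 7082
j=15: r + 14k = 7610.821 → ⌈·⌉ = 7611

203, 732, 1261, 1790, 2319, 2849, 3378, 3907, 4436, 4965, 5495, 6024, 6553, 7082, 7611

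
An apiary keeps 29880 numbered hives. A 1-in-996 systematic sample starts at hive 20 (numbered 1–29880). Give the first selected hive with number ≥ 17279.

17948

k = 996
Steps past start: ⌈(17279 − 20)/996⌉ = ⌈17259/996⌉ = 18
Selected hive: 20 + 18×996 = 17948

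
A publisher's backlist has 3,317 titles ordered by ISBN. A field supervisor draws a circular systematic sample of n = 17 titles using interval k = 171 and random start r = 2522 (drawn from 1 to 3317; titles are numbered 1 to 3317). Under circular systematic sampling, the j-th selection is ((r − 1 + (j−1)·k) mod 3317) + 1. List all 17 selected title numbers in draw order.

2522, 2693, 2864, 3035, 3206, 60, 231, 402, 573, 744, 915, 1086, 1257, 1428, 1599, 1770, 1941

Selection 1: 2522
Selection 2: 2522 + 171 = 2693
Selection 3: 2693 + 171 = 2864
Selection 4: 2864 + 171 = 3035
Selection 5: 3035 + 171 = 3206
Selection 6: 3206 + 171 = 3377 → 3377 − 3317 = 60
Selection 7: 60 + 171 = 231
Selection 8: 231 + 171 = 402
Selection 9: 402 + 171 = 573
Selection 10: 573 + 171 = 744
Selection 11: 744 + 171 = 915
Selection 12: 915 + 171 = 1086
Selection 13: 1086 + 171 = 1257
Selection 14: 1257 + 171 = 1428
Selection 15: 1428 + 171 = 1599
Selection 16: 1599 + 171 = 1770
Selection 17: 1770 + 171 = 1941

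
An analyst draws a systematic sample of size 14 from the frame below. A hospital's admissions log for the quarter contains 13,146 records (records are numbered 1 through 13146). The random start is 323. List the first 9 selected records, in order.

k = N/n = 13146/14 = 939
record 1: 323
record 2: 323 + 939 = 1262
record 3: 1262 + 939 = 2201
record 4: 2201 + 939 = 3140
record 5: 3140 + 939 = 4079
record 6: 4079 + 939 = 5018
record 7: 5018 + 939 = 5957
record 8: 5957 + 939 = 6896
record 9: 6896 + 939 = 7835

323, 1262, 2201, 3140, 4079, 5018, 5957, 6896, 7835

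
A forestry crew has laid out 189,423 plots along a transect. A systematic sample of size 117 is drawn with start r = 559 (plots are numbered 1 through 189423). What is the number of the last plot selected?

188363

k = 189423/117 = 1619
117th selection = r + (117−1)·k = 559 + 116×1619 = 559 + 187804 = 188363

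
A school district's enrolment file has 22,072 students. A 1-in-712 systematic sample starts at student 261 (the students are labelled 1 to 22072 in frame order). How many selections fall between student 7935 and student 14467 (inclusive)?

k = 712
First selection ≥ 7935: 261 + ⌈(7935−261)/712⌉·712 = 261 + 11×712 = 8093
Last selection ≤ 14467: 261 + ⌊(14467−261)/712⌋·712 = 261 + 19×712 = 13789
Count = 19 − 11 + 1 = 9

9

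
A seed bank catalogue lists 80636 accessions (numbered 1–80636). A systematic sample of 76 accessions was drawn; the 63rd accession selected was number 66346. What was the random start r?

564

k = 80636/76 = 1061
r = 66346 − (63−1)×1061 = 66346 − 65782 = 564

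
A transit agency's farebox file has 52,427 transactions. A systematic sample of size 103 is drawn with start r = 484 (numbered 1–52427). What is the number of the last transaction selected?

52402

k = 52427/103 = 509
103rd selection = r + (103−1)·k = 484 + 102×509 = 484 + 51918 = 52402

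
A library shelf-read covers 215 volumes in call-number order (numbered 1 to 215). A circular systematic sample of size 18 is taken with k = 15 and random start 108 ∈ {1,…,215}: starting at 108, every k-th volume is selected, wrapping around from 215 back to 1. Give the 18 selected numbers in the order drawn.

108, 123, 138, 153, 168, 183, 198, 213, 13, 28, 43, 58, 73, 88, 103, 118, 133, 148

Selection 1: 108
Selection 2: 108 + 15 = 123
Selection 3: 123 + 15 = 138
Selection 4: 138 + 15 = 153
Selection 5: 153 + 15 = 168
Selection 6: 168 + 15 = 183
Selection 7: 183 + 15 = 198
Selection 8: 198 + 15 = 213
Selection 9: 213 + 15 = 228 → 228 − 215 = 13
Selection 10: 13 + 15 = 28
Selection 11: 28 + 15 = 43
Selection 12: 43 + 15 = 58
Selection 13: 58 + 15 = 73
Selection 14: 73 + 15 = 88
Selection 15: 88 + 15 = 103
Selection 16: 103 + 15 = 118
Selection 17: 118 + 15 = 133
Selection 18: 133 + 15 = 148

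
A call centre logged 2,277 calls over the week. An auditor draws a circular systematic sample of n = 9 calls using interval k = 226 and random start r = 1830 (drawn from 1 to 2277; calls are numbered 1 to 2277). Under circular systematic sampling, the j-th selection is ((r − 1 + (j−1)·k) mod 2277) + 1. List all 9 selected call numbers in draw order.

Selection 1: 1830
Selection 2: 1830 + 226 = 2056
Selection 3: 2056 + 226 = 2282 → 2282 − 2277 = 5
Selection 4: 5 + 226 = 231
Selection 5: 231 + 226 = 457
Selection 6: 457 + 226 = 683
Selection 7: 683 + 226 = 909
Selection 8: 909 + 226 = 1135
Selection 9: 1135 + 226 = 1361

1830, 2056, 5, 231, 457, 683, 909, 1135, 1361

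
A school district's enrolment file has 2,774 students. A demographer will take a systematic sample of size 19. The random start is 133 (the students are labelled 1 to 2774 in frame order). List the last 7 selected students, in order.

1885, 2031, 2177, 2323, 2469, 2615, 2761

k = N/n = 2774/19 = 146
13th selection = 133 + 12×146 = 1885
14th: 1885 + 146 = 2031
15th: 2031 + 146 = 2177
16th: 2177 + 146 = 2323
17th: 2323 + 146 = 2469
18th: 2469 + 146 = 2615
19th: 2615 + 146 = 2761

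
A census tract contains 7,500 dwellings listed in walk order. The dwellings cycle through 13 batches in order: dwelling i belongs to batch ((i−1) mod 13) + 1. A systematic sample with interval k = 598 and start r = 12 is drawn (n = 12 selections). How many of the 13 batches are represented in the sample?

Consecutive selections differ by k = 598, so their batch numbers differ by 598 mod 13 = 0.
gcd(598, 13) = 13, so the sample visits 13/13 = 1 distinct residues mod 13.
Start 12 is batch 12; the batches hit are 12.

1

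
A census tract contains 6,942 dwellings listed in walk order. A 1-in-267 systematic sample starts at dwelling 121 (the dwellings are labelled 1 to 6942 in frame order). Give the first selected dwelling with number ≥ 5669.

5728

k = 267
Steps past start: ⌈(5669 − 121)/267⌉ = ⌈5548/267⌉ = 21
Selected dwelling: 121 + 21×267 = 5728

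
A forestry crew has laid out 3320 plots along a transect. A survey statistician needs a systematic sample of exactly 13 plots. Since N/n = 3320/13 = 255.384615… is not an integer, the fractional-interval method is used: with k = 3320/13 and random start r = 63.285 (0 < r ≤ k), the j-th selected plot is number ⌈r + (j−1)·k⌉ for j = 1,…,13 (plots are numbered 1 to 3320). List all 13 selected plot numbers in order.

64, 319, 575, 830, 1085, 1341, 1596, 1851, 2107, 2362, 2618, 2873, 3128

j=1: r + 0k = 63.285 → ⌈·⌉ = 64
j=2: r + 1k = 318.669615… → ⌈·⌉ = 319
j=3: r + 2k = 574.054230… → ⌈·⌉ = 575
j=4: r + 3k = 829.438846… → ⌈·⌉ = 830
j=5: r + 4k = 1084.823461… → ⌈·⌉ = 1085
j=6: r + 5k = 1340.208076… → ⌈·⌉ = 1341
j=7: r + 6k = 1595.592692… → ⌈·⌉ = 1596
j=8: r + 7k = 1850.977307… → ⌈·⌉ = 1851
j=9: r + 8k = 2106.361923… → ⌈·⌉ = 2107
j=10: r + 9k = 2361.746538… → ⌈·⌉ = 2362
j=11: r + 10k = 2617.131153… → ⌈·⌉ = 2618
j=12: r + 11k = 2872.515769… → ⌈·⌉ = 2873
j=13: r + 12k = 3127.900384… → ⌈·⌉ = 3128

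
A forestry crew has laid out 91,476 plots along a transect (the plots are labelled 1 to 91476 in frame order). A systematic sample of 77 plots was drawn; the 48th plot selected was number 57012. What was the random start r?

k = 91476/77 = 1188
r = 57012 − (48−1)×1188 = 57012 − 55836 = 1176

1176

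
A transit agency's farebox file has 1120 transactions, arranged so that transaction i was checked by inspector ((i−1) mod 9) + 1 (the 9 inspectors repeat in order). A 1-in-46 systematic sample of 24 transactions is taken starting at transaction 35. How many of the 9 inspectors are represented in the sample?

9

Consecutive selections differ by k = 46, so their inspector numbers differ by 46 mod 9 = 1.
gcd(46, 9) = 1, so the sample visits 9/1 = 9 distinct residues mod 9.
Start 35 is inspector 8; the inspectors hit are 1, 2, 3, 4, 5, 6, 7, 8, 9.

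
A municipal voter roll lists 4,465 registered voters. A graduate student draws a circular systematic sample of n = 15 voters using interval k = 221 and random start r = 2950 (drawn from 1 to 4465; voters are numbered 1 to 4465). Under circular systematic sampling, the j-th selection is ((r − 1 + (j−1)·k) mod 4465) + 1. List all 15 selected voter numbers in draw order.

Selection 1: 2950
Selection 2: 2950 + 221 = 3171
Selection 3: 3171 + 221 = 3392
Selection 4: 3392 + 221 = 3613
Selection 5: 3613 + 221 = 3834
Selection 6: 3834 + 221 = 4055
Selection 7: 4055 + 221 = 4276
Selection 8: 4276 + 221 = 4497 → 4497 − 4465 = 32
Selection 9: 32 + 221 = 253
Selection 10: 253 + 221 = 474
Selection 11: 474 + 221 = 695
Selection 12: 695 + 221 = 916
Selection 13: 916 + 221 = 1137
Selection 14: 1137 + 221 = 1358
Selection 15: 1358 + 221 = 1579

2950, 3171, 3392, 3613, 3834, 4055, 4276, 32, 253, 474, 695, 916, 1137, 1358, 1579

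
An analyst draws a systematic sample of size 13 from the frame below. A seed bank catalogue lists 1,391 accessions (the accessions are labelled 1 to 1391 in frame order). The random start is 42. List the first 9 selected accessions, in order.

42, 149, 256, 363, 470, 577, 684, 791, 898

k = N/n = 1391/13 = 107
accession 1: 42
accession 2: 42 + 107 = 149
accession 3: 149 + 107 = 256
accession 4: 256 + 107 = 363
accession 5: 363 + 107 = 470
accession 6: 470 + 107 = 577
accession 7: 577 + 107 = 684
accession 8: 684 + 107 = 791
accession 9: 791 + 107 = 898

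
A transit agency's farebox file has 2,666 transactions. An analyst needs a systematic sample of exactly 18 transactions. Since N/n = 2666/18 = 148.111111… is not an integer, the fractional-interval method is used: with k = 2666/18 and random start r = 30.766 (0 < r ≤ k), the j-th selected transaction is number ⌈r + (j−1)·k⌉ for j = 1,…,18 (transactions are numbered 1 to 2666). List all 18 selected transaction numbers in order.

31, 179, 327, 476, 624, 772, 920, 1068, 1216, 1364, 1512, 1660, 1809, 1957, 2105, 2253, 2401, 2549

j=1: r + 0k = 30.766 → ⌈·⌉ = 31
j=2: r + 1k = 178.877111… → ⌈·⌉ = 179
j=3: r + 2k = 326.988222… → ⌈·⌉ = 327
j=4: r + 3k = 475.099333… → ⌈·⌉ = 476
j=5: r + 4k = 623.210444… → ⌈·⌉ = 624
j=6: r + 5k = 771.321555… → ⌈·⌉ = 772
j=7: r + 6k = 919.432666… → ⌈·⌉ = 920
j=8: r + 7k = 1067.543777… → ⌈·⌉ = 1068
j=9: r + 8k = 1215.654888… → ⌈·⌉ = 1216
j=10: r + 9k = 1363.766 → ⌈·⌉ = 1364
j=11: r + 10k = 1511.877111… → ⌈·⌉ = 1512
j=12: r + 11k = 1659.988222… → ⌈·⌉ = 1660
j=13: r + 12k = 1808.099333… → ⌈·⌉ = 1809
j=14: r + 13k = 1956.210444… → ⌈·⌉ = 1957
j=15: r + 14k = 2104.321555… → ⌈·⌉ = 2105
j=16: r + 15k = 2252.432666… → ⌈·⌉ = 2253
j=17: r + 16k = 2400.543777… → ⌈·⌉ = 2401
j=18: r + 17k = 2548.654888… → ⌈·⌉ = 2549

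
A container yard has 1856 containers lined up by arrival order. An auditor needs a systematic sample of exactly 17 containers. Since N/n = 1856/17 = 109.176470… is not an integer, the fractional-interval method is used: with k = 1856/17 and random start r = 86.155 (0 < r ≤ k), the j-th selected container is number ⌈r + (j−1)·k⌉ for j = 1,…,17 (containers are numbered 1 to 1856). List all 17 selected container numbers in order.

j=1: r + 0k = 86.155 → ⌈·⌉ = 87
j=2: r + 1k = 195.331470… → ⌈·⌉ = 196
j=3: r + 2k = 304.507941… → ⌈·⌉ = 305
j=4: r + 3k = 413.684411… → ⌈·⌉ = 414
j=5: r + 4k = 522.860882… → ⌈·⌉ = 523
j=6: r + 5k = 632.037352… → ⌈·⌉ = 633
j=7: r + 6k = 741.213823… → ⌈·⌉ = 742
j=8: r + 7k = 850.390294… → ⌈·⌉ = 851
j=9: r + 8k = 959.566764… → ⌈·⌉ = 960
j=10: r + 9k = 1068.743235… → ⌈·⌉ = 1069
j=11: r + 10k = 1177.919705… → ⌈·⌉ = 1178
j=12: r + 11k = 1287.096176… → ⌈·⌉ = 1288
j=13: r + 12k = 1396.272647… → ⌈·⌉ = 1397
j=14: r + 13k = 1505.449117… → ⌈·⌉ = 1506
j=15: r + 14k = 1614.625588… → ⌈·⌉ = 1615
j=16: r + 15k = 1723.802058… → ⌈·⌉ = 1724
j=17: r + 16k = 1832.978529… → ⌈·⌉ = 1833

87, 196, 305, 414, 523, 633, 742, 851, 960, 1069, 1178, 1288, 1397, 1506, 1615, 1724, 1833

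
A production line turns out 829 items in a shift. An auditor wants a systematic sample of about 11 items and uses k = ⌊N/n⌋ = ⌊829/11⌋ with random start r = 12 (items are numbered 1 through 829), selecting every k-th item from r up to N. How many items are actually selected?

k = ⌊829/11⌋ = 75
Achieved size = ⌊(829 − 12)/75⌋ + 1 = ⌊817/75⌋ + 1 = 10 + 1 = 11
(last selection: 12 + 10×75 = 762 ≤ 829; next would be 837 > 829)

11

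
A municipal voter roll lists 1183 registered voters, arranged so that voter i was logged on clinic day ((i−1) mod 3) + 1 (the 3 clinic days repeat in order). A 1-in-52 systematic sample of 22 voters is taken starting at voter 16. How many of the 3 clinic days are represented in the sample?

3

Consecutive selections differ by k = 52, so their clinic day numbers differ by 52 mod 3 = 1.
gcd(52, 3) = 1, so the sample visits 3/1 = 3 distinct residues mod 3.
Start 16 is clinic day 1; the clinic days hit are 1, 2, 3.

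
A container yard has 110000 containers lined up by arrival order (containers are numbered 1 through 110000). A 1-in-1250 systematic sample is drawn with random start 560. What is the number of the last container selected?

109310

k = 1250
88th selection = r + (88−1)·k = 560 + 87×1250 = 560 + 108750 = 109310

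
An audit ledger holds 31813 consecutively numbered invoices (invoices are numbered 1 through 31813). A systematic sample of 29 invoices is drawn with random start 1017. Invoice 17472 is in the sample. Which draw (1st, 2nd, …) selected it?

16

k = 31813/29 = 1097
position = (17472 − 1017)/1097 + 1 = 16455/1097 + 1 = 15 + 1 = 16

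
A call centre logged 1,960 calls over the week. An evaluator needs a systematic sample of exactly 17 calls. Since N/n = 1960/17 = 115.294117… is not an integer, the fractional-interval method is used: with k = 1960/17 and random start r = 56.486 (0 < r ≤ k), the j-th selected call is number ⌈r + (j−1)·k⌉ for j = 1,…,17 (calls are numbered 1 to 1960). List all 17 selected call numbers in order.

57, 172, 288, 403, 518, 633, 749, 864, 979, 1095, 1210, 1325, 1441, 1556, 1671, 1786, 1902

j=1: r + 0k = 56.486 → ⌈·⌉ = 57
j=2: r + 1k = 171.780117… → ⌈·⌉ = 172
j=3: r + 2k = 287.074235… → ⌈·⌉ = 288
j=4: r + 3k = 402.368352… → ⌈·⌉ = 403
j=5: r + 4k = 517.662470… → ⌈·⌉ = 518
j=6: r + 5k = 632.956588… → ⌈·⌉ = 633
j=7: r + 6k = 748.250705… → ⌈·⌉ = 749
j=8: r + 7k = 863.544823… → ⌈·⌉ = 864
j=9: r + 8k = 978.838941… → ⌈·⌉ = 979
j=10: r + 9k = 1094.133058… → ⌈·⌉ = 1095
j=11: r + 10k = 1209.427176… → ⌈·⌉ = 1210
j=12: r + 11k = 1324.721294… → ⌈·⌉ = 1325
j=13: r + 12k = 1440.015411… → ⌈·⌉ = 1441
j=14: r + 13k = 1555.309529… → ⌈·⌉ = 1556
j=15: r + 14k = 1670.603647… → ⌈·⌉ = 1671
j=16: r + 15k = 1785.897764… → ⌈·⌉ = 1786
j=17: r + 16k = 1901.191882… → ⌈·⌉ = 1902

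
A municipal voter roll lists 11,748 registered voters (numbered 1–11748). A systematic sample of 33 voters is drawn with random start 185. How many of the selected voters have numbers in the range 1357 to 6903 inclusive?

15

k = 11748/33 = 356
First selection ≥ 1357: 185 + ⌈(1357−185)/356⌉·356 = 185 + 4×356 = 1609
Last selection ≤ 6903: 185 + ⌊(6903−185)/356⌋·356 = 185 + 18×356 = 6593
Count = 18 − 4 + 1 = 15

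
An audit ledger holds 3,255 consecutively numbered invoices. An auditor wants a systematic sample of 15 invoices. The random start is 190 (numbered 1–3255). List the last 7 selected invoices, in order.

1926, 2143, 2360, 2577, 2794, 3011, 3228

k = N/n = 3255/15 = 217
9th selection = 190 + 8×217 = 1926
10th: 1926 + 217 = 2143
11th: 2143 + 217 = 2360
12th: 2360 + 217 = 2577
13th: 2577 + 217 = 2794
14th: 2794 + 217 = 3011
15th: 3011 + 217 = 3228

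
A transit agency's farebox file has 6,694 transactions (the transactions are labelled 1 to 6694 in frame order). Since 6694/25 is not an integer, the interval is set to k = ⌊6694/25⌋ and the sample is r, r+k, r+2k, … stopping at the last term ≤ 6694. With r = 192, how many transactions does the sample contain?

25

k = ⌊6694/25⌋ = 267
Achieved size = ⌊(6694 − 192)/267⌋ + 1 = ⌊6502/267⌋ + 1 = 24 + 1 = 25
(last selection: 192 + 24×267 = 6600 ≤ 6694; next would be 6867 > 6694)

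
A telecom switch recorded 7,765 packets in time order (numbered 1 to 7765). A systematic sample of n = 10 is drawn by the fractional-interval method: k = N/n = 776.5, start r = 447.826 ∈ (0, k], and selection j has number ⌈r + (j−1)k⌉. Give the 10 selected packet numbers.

j=1: r + 0k = 447.826 → ⌈·⌉ = 448
j=2: r + 1k = 1224.326 → ⌈·⌉ = 1225
j=3: r + 2k = 2000.826 → ⌈·⌉ = 2001
j=4: r + 3k = 2777.326 → ⌈·⌉ = 2778
j=5: r + 4k = 3553.826 → ⌈·⌉ = 3554
j=6: r + 5k = 4330.326 → ⌈·⌉ = 4331
j=7: r + 6k = 5106.826 → ⌈·⌉ = 5107
j=8: r + 7k = 5883.326 → ⌈·⌉ = 5884
j=9: r + 8k = 6659.826 → ⌈·⌉ = 6660
j=10: r + 9k = 7436.326 → ⌈·⌉ = 7437

448, 1225, 2001, 2778, 3554, 4331, 5107, 5884, 6660, 7437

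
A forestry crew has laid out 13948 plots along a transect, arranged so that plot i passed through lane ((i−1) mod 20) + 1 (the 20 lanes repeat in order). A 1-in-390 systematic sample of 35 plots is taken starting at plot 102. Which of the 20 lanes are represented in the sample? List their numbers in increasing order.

2, 12

Consecutive selections differ by k = 390, so their lane numbers differ by 390 mod 20 = 10.
gcd(390, 20) = 10, so the sample visits 20/10 = 2 distinct residues mod 20.
Start 102 is lane 2; the lanes hit are 2, 12.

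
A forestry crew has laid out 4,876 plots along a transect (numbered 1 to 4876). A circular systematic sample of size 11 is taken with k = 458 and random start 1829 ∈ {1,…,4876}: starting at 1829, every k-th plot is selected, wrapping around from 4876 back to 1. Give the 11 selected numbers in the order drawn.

1829, 2287, 2745, 3203, 3661, 4119, 4577, 159, 617, 1075, 1533

Selection 1: 1829
Selection 2: 1829 + 458 = 2287
Selection 3: 2287 + 458 = 2745
Selection 4: 2745 + 458 = 3203
Selection 5: 3203 + 458 = 3661
Selection 6: 3661 + 458 = 4119
Selection 7: 4119 + 458 = 4577
Selection 8: 4577 + 458 = 5035 → 5035 − 4876 = 159
Selection 9: 159 + 458 = 617
Selection 10: 617 + 458 = 1075
Selection 11: 1075 + 458 = 1533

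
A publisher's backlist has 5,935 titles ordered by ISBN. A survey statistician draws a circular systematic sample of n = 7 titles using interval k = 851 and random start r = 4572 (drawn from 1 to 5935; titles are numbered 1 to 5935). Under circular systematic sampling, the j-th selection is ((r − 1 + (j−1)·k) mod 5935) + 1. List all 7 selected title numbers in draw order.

Selection 1: 4572
Selection 2: 4572 + 851 = 5423
Selection 3: 5423 + 851 = 6274 → 6274 − 5935 = 339
Selection 4: 339 + 851 = 1190
Selection 5: 1190 + 851 = 2041
Selection 6: 2041 + 851 = 2892
Selection 7: 2892 + 851 = 3743

4572, 5423, 339, 1190, 2041, 2892, 3743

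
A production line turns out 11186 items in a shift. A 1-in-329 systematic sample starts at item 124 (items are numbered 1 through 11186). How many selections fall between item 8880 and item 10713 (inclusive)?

6

k = 329
First selection ≥ 8880: 124 + ⌈(8880−124)/329⌉·329 = 124 + 27×329 = 9007
Last selection ≤ 10713: 124 + ⌊(10713−124)/329⌋·329 = 124 + 32×329 = 10652
Count = 32 − 27 + 1 = 6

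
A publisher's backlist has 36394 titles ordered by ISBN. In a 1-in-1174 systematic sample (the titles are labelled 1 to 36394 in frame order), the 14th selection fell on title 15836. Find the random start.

574

k = 1174
r = 15836 − (14−1)×1174 = 15836 − 15262 = 574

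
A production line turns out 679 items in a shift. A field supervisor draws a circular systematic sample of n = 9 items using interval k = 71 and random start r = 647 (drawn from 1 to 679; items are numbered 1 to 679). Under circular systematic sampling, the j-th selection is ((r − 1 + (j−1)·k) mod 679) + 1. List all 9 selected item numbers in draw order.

Selection 1: 647
Selection 2: 647 + 71 = 718 → 718 − 679 = 39
Selection 3: 39 + 71 = 110
Selection 4: 110 + 71 = 181
Selection 5: 181 + 71 = 252
Selection 6: 252 + 71 = 323
Selection 7: 323 + 71 = 394
Selection 8: 394 + 71 = 465
Selection 9: 465 + 71 = 536

647, 39, 110, 181, 252, 323, 394, 465, 536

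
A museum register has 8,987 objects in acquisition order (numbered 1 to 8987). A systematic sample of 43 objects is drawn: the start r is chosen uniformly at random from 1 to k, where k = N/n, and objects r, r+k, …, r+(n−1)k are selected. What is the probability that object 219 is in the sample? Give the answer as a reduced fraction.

k = 8987/43 = 209.
Object 219 is selected iff r ≡ 219 (mod 209); exactly one such r in {1,…,209}.
Inclusion probability = 1/209.

1/209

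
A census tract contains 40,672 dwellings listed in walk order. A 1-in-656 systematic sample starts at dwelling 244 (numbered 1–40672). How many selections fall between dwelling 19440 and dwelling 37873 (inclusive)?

28

k = 656
First selection ≥ 19440: 244 + ⌈(19440−244)/656⌉·656 = 244 + 30×656 = 19924
Last selection ≤ 37873: 244 + ⌊(37873−244)/656⌋·656 = 244 + 57×656 = 37636
Count = 57 − 30 + 1 = 28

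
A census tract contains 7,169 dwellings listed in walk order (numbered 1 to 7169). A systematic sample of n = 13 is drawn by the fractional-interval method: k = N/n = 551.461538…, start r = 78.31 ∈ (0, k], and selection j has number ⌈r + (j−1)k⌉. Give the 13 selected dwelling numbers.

j=1: r + 0k = 78.31 → ⌈·⌉ = 79
j=2: r + 1k = 629.771538… → ⌈·⌉ = 630
j=3: r + 2k = 1181.233076… → ⌈·⌉ = 1182
j=4: r + 3k = 1732.694615… → ⌈·⌉ = 1733
j=5: r + 4k = 2284.156153… → ⌈·⌉ = 2285
j=6: r + 5k = 2835.617692… → ⌈·⌉ = 2836
j=7: r + 6k = 3387.079230… → ⌈·⌉ = 3388
j=8: r + 7k = 3938.540769… → ⌈·⌉ = 3939
j=9: r + 8k = 4490.002307… → ⌈·⌉ = 4491
j=10: r + 9k = 5041.463846… → ⌈·⌉ = 5042
j=11: r + 10k = 5592.925384… → ⌈·⌉ = 5593
j=12: r + 11k = 6144.386923… → ⌈·⌉ = 6145
j=13: r + 12k = 6695.848461… → ⌈·⌉ = 6696

79, 630, 1182, 1733, 2285, 2836, 3388, 3939, 4491, 5042, 5593, 6145, 6696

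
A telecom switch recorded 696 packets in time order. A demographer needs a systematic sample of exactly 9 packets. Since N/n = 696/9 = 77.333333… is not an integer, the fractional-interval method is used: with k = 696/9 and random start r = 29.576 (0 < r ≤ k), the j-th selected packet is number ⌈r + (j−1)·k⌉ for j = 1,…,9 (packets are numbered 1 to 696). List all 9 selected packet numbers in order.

30, 107, 185, 262, 339, 417, 494, 571, 649

j=1: r + 0k = 29.576 → ⌈·⌉ = 30
j=2: r + 1k = 106.909333… → ⌈·⌉ = 107
j=3: r + 2k = 184.242666… → ⌈·⌉ = 185
j=4: r + 3k = 261.576 → ⌈·⌉ = 262
j=5: r + 4k = 338.909333… → ⌈·⌉ = 339
j=6: r + 5k = 416.242666… → ⌈·⌉ = 417
j=7: r + 6k = 493.576 → ⌈·⌉ = 494
j=8: r + 7k = 570.909333… → ⌈·⌉ = 571
j=9: r + 8k = 648.242666… → ⌈·⌉ = 649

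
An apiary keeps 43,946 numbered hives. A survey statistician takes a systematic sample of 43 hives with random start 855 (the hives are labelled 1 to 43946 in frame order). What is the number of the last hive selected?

43779

k = 43946/43 = 1022
43rd selection = r + (43−1)·k = 855 + 42×1022 = 855 + 42924 = 43779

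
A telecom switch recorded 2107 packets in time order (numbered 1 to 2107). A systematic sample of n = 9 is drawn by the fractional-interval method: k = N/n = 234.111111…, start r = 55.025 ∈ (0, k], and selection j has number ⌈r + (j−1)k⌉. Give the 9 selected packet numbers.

j=1: r + 0k = 55.025 → ⌈·⌉ = 56
j=2: r + 1k = 289.136111… → ⌈·⌉ = 290
j=3: r + 2k = 523.247222… → ⌈·⌉ = 524
j=4: r + 3k = 757.358333… → ⌈·⌉ = 758
j=5: r + 4k = 991.469444… → ⌈·⌉ = 992
j=6: r + 5k = 1225.580555… → ⌈·⌉ = 1226
j=7: r + 6k = 1459.691666… → ⌈·⌉ = 1460
j=8: r + 7k = 1693.802777… → ⌈·⌉ = 1694
j=9: r + 8k = 1927.913888… → ⌈·⌉ = 1928

56, 290, 524, 758, 992, 1226, 1460, 1694, 1928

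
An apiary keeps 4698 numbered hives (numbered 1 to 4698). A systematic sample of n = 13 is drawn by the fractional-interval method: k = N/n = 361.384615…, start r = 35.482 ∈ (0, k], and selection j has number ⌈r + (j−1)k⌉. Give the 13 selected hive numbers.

36, 397, 759, 1120, 1482, 1843, 2204, 2566, 2927, 3288, 3650, 4011, 4373

j=1: r + 0k = 35.482 → ⌈·⌉ = 36
j=2: r + 1k = 396.866615… → ⌈·⌉ = 397
j=3: r + 2k = 758.251230… → ⌈·⌉ = 759
j=4: r + 3k = 1119.635846… → ⌈·⌉ = 1120
j=5: r + 4k = 1481.020461… → ⌈·⌉ = 1482
j=6: r + 5k = 1842.405076… → ⌈·⌉ = 1843
j=7: r + 6k = 2203.789692… → ⌈·⌉ = 2204
j=8: r + 7k = 2565.174307… → ⌈·⌉ = 2566
j=9: r + 8k = 2926.558923… → ⌈·⌉ = 2927
j=10: r + 9k = 3287.943538… → ⌈·⌉ = 3288
j=11: r + 10k = 3649.328153… → ⌈·⌉ = 3650
j=12: r + 11k = 4010.712769… → ⌈·⌉ = 4011
j=13: r + 12k = 4372.097384… → ⌈·⌉ = 4373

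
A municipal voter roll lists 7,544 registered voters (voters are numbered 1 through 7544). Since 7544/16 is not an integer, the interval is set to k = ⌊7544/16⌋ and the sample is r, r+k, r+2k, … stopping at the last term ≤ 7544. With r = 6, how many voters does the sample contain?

k = ⌊7544/16⌋ = 471
Achieved size = ⌊(7544 − 6)/471⌋ + 1 = ⌊7538/471⌋ + 1 = 16 + 1 = 17
(last selection: 6 + 16×471 = 7542 ≤ 7544; next would be 8013 > 7544)

17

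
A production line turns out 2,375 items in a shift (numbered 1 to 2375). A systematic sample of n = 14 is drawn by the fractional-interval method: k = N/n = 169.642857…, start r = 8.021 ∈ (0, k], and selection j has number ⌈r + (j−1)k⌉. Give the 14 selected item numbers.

9, 178, 348, 517, 687, 857, 1026, 1196, 1366, 1535, 1705, 1875, 2044, 2214

j=1: r + 0k = 8.021 → ⌈·⌉ = 9
j=2: r + 1k = 177.663857… → ⌈·⌉ = 178
j=3: r + 2k = 347.306714… → ⌈·⌉ = 348
j=4: r + 3k = 516.949571… → ⌈·⌉ = 517
j=5: r + 4k = 686.592428… → ⌈·⌉ = 687
j=6: r + 5k = 856.235285… → ⌈·⌉ = 857
j=7: r + 6k = 1025.878142… → ⌈·⌉ = 1026
j=8: r + 7k = 1195.521 → ⌈·⌉ = 1196
j=9: r + 8k = 1365.163857… → ⌈·⌉ = 1366
j=10: r + 9k = 1534.806714… → ⌈·⌉ = 1535
j=11: r + 10k = 1704.449571… → ⌈·⌉ = 1705
j=12: r + 11k = 1874.092428… → ⌈·⌉ = 1875
j=13: r + 12k = 2043.735285… → ⌈·⌉ = 2044
j=14: r + 13k = 2213.378142… → ⌈·⌉ = 2214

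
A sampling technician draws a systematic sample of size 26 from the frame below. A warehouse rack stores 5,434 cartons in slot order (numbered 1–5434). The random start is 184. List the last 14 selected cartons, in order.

k = N/n = 5434/26 = 209
13th selection = 184 + 12×209 = 2692
14th: 2692 + 209 = 2901
15th: 2901 + 209 = 3110
16th: 3110 + 209 = 3319
17th: 3319 + 209 = 3528
18th: 3528 + 209 = 3737
19th: 3737 + 209 = 3946
20th: 3946 + 209 = 4155
21st: 4155 + 209 = 4364
22nd: 4364 + 209 = 4573
23rd: 4573 + 209 = 4782
24th: 4782 + 209 = 4991
25th: 4991 + 209 = 5200
26th: 5200 + 209 = 5409

2692, 2901, 3110, 3319, 3528, 3737, 3946, 4155, 4364, 4573, 4782, 4991, 5200, 5409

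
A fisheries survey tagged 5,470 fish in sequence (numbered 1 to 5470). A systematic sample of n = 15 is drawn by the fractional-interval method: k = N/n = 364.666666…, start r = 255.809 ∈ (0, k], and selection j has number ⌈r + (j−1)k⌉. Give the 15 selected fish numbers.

j=1: r + 0k = 255.809 → ⌈·⌉ = 256
j=2: r + 1k = 620.475666… → ⌈·⌉ = 621
j=3: r + 2k = 985.142333… → ⌈·⌉ = 986
j=4: r + 3k = 1349.809 → ⌈·⌉ = 1350
j=5: r + 4k = 1714.475666… → ⌈·⌉ = 1715
j=6: r + 5k = 2079.142333… → ⌈·⌉ = 2080
j=7: r + 6k = 2443.809 → ⌈·⌉ = 2444
j=8: r + 7k = 2808.475666… → ⌈·⌉ = 2809
j=9: r + 8k = 3173.142333… → ⌈·⌉ = 3174
j=10: r + 9k = 3537.809 → ⌈·⌉ = 3538
j=11: r + 10k = 3902.475666… → ⌈·⌉ = 3903
j=12: r + 11k = 4267.142333… → ⌈·⌉ = 4268
j=13: r + 12k = 4631.809 → ⌈·⌉ = 4632
j=14: r + 13k = 4996.475666… → ⌈·⌉ = 4997
j=15: r + 14k = 5361.142333… → ⌈·⌉ = 5362

256, 621, 986, 1350, 1715, 2080, 2444, 2809, 3174, 3538, 3903, 4268, 4632, 4997, 5362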